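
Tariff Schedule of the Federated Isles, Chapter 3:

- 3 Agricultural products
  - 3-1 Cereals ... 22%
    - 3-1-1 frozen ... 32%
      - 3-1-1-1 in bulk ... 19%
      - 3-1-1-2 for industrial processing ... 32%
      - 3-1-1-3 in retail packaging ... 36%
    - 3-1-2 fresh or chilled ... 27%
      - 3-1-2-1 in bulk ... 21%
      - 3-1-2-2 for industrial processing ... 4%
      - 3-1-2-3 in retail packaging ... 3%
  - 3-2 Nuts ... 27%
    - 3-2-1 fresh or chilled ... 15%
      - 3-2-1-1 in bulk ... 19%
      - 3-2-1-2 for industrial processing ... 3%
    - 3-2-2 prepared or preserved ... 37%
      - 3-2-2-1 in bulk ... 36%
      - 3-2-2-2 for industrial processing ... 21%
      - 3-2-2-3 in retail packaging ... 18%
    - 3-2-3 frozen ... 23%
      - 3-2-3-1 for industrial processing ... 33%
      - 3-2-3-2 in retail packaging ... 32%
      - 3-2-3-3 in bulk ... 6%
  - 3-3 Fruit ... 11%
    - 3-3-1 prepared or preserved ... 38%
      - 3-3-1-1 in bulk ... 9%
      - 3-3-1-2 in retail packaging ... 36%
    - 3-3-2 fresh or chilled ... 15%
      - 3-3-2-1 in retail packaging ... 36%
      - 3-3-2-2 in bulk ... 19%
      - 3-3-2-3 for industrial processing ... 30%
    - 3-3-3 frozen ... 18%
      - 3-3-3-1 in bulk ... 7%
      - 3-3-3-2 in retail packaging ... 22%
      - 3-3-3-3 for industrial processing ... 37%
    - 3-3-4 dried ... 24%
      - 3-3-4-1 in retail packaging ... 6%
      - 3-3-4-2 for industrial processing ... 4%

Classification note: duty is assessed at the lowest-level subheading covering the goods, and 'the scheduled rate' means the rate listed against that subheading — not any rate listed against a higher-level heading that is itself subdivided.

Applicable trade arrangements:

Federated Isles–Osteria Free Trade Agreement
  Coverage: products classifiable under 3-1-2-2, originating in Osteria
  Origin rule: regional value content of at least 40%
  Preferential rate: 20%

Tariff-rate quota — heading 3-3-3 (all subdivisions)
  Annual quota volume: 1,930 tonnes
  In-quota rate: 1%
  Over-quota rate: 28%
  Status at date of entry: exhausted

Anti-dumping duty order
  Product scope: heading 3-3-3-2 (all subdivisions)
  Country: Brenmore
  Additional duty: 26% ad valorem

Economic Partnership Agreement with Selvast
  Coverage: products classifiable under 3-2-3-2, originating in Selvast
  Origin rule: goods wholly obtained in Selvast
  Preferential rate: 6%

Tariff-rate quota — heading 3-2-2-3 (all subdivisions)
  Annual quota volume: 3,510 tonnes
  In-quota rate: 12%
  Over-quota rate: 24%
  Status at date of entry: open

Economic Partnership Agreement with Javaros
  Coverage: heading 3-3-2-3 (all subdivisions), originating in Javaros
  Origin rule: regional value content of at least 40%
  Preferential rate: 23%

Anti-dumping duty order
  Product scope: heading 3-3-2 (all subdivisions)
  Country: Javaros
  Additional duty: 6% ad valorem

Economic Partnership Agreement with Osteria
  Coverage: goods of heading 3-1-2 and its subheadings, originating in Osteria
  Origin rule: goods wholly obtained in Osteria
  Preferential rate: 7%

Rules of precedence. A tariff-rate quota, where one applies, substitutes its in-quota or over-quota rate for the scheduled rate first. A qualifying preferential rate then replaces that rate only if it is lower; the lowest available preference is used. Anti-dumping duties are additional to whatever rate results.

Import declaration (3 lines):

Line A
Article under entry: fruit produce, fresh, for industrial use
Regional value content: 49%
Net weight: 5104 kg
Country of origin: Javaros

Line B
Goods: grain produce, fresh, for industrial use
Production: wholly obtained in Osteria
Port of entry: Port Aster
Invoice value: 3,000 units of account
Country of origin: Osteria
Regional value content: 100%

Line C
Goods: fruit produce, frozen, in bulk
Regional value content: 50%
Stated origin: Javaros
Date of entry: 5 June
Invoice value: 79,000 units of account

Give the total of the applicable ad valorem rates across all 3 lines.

Line A: fruit → 3-3; fresh → 3-3-2; for industrial use → 3-3-2-3. Scheduled 30%. Javaros agreement on 3-3-2-3: RVC ≥ 40% → 23% available; preferential 23%; anti-dumping (Javaros, 3-3-2): +6%; total 23% + 6% = 29%. → 29%.
Line B: grain → 3-1; fresh → 3-1-2; for industrial use → 3-1-2-2. Scheduled 4%. Osteria agreement on 3-1-2-2: RVC ≥ 40% → 20% available; Osteria agreement on 3-1-2: wholly obtained → 7% available; preference 7% not lower than 4% → no reduction. → 4%.
Line C: fruit → 3-3; frozen → 3-3-3; in bulk → 3-3-3-1. Scheduled 7%. quota on 3-3-3 exhausted → over-quota 28%; Javaros agreement on 3-3-2-3: 3-3-3-1 not covered. → 28%.
Sum: 29% + 4% + 28% = 61%.

61%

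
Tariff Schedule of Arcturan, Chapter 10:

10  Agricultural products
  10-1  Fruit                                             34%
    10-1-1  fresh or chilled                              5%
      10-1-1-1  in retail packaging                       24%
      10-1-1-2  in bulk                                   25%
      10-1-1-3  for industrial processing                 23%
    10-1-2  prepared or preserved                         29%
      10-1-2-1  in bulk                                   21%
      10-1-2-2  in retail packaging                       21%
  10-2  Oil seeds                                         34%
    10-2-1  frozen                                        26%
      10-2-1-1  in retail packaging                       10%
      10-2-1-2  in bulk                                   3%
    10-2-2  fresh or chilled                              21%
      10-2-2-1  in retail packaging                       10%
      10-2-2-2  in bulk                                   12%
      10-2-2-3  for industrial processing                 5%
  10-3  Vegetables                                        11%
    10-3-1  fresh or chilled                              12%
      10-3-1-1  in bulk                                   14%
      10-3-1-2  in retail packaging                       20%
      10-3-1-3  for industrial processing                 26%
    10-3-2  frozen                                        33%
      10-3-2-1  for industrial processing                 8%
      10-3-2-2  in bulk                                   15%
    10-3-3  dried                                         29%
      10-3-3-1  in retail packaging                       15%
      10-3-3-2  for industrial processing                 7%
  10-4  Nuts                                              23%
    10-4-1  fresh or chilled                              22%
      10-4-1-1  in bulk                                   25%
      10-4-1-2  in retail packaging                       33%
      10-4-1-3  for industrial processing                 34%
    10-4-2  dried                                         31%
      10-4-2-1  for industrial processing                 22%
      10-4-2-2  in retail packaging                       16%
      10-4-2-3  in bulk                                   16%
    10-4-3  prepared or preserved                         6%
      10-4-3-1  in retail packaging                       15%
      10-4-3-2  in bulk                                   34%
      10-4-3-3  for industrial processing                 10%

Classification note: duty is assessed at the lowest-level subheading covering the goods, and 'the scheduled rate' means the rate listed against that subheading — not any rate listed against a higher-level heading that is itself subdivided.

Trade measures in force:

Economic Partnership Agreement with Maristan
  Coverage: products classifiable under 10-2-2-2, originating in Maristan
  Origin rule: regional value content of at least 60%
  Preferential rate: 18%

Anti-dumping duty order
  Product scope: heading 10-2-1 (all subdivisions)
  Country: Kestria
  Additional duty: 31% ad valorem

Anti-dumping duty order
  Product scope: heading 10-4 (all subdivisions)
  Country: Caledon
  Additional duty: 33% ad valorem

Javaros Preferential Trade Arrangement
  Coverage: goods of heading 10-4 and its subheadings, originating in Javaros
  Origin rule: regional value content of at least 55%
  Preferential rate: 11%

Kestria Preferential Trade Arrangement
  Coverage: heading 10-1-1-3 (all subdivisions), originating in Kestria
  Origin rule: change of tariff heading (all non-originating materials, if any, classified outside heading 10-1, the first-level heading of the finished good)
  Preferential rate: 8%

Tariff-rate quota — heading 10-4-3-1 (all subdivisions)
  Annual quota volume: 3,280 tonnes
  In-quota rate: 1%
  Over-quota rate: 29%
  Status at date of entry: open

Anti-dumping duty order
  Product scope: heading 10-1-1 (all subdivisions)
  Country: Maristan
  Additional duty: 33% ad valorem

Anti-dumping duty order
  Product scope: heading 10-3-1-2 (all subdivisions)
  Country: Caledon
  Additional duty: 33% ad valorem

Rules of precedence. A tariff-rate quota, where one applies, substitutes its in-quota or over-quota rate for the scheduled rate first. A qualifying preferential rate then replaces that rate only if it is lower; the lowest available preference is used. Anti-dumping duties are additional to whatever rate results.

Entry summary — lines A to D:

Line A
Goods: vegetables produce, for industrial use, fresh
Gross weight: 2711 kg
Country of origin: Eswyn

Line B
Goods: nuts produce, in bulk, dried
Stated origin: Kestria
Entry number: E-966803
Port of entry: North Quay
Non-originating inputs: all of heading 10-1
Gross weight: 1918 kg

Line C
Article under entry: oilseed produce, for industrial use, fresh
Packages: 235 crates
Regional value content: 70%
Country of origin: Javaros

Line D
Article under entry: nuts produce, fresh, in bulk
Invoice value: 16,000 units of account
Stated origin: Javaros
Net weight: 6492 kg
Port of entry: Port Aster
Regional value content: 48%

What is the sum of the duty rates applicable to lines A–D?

72%

Line A: vegetables → 10-3; fresh → 10-3-1; for industrial use → 10-3-1-3. Scheduled 26%. No special measure applies. → 26%.
Line B: nuts → 10-4; dried → 10-4-2; in bulk → 10-4-2-3. Scheduled 16%. Kestria agreement on 10-1-1-3: 10-4-2-3 not covered. → 16%.
Line C: oilseed → 10-2; fresh → 10-2-2; for industrial use → 10-2-2-3. Scheduled 5%. Javaros agreement on 10-4: 10-2-2-3 not covered. → 5%.
Line D: nuts → 10-4; fresh → 10-4-1; in bulk → 10-4-1-1. Scheduled 25%. Javaros agreement on 10-4: RVC < 55%. → 25%.
Sum: 26% + 16% + 5% + 25% = 72%.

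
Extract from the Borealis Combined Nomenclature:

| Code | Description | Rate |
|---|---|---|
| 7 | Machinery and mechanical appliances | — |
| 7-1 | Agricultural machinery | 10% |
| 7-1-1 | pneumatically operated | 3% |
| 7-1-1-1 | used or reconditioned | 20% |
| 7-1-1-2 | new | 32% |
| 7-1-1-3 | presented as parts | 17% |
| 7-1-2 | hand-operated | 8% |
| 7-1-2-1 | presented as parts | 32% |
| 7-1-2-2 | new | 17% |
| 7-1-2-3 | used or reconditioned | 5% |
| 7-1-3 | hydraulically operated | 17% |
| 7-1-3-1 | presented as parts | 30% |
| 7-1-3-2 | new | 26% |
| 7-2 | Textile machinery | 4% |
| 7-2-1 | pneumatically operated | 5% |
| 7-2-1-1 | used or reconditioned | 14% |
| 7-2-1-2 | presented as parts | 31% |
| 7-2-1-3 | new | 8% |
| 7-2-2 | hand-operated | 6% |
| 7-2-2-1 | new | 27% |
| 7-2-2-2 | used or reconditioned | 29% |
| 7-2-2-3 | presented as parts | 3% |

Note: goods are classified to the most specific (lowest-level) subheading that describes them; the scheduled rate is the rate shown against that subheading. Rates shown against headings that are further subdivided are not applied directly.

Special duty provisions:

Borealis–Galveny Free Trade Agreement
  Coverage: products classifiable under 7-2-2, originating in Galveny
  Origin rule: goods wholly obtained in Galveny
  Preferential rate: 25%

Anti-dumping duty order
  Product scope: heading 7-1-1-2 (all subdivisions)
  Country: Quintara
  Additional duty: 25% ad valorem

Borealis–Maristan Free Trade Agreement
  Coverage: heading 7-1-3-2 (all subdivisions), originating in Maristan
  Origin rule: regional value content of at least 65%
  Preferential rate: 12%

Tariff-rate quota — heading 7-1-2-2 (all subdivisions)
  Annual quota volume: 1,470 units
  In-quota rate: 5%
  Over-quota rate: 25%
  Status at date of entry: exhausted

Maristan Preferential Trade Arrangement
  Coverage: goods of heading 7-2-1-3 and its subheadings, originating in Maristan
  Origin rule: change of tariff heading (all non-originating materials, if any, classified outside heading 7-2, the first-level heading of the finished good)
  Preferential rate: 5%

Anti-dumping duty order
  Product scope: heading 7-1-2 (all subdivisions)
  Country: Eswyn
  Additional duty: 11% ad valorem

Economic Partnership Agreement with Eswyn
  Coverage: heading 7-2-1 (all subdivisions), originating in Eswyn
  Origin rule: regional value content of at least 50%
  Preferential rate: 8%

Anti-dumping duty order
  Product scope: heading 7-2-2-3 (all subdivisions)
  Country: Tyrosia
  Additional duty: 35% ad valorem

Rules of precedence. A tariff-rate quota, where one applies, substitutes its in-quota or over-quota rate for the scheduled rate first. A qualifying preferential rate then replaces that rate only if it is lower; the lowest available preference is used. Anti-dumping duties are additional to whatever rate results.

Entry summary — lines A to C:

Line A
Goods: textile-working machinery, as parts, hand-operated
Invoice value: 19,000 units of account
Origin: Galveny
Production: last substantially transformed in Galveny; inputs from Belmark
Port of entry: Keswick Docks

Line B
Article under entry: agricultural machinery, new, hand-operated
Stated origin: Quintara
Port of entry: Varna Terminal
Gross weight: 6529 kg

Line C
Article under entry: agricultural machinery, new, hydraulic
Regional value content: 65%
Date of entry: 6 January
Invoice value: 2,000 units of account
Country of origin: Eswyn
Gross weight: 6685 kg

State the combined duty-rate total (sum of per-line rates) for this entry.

54%

Line A: textile-working → 7-2; hand-operated → 7-2-2; as parts → 7-2-2-3. Scheduled 3%. Galveny agreement on 7-2-2: not wholly obtained. → 3%.
Line B: agricultural → 7-1; hand-operated → 7-1-2; new → 7-1-2-2. Scheduled 17%. quota on 7-1-2-2 exhausted → over-quota 25%. → 25%.
Line C: agricultural → 7-1; hydraulic → 7-1-3; new → 7-1-3-2. Scheduled 26%. Eswyn agreement on 7-2-1: 7-1-3-2 not covered. → 26%.
Sum: 3% + 25% + 26% = 54%.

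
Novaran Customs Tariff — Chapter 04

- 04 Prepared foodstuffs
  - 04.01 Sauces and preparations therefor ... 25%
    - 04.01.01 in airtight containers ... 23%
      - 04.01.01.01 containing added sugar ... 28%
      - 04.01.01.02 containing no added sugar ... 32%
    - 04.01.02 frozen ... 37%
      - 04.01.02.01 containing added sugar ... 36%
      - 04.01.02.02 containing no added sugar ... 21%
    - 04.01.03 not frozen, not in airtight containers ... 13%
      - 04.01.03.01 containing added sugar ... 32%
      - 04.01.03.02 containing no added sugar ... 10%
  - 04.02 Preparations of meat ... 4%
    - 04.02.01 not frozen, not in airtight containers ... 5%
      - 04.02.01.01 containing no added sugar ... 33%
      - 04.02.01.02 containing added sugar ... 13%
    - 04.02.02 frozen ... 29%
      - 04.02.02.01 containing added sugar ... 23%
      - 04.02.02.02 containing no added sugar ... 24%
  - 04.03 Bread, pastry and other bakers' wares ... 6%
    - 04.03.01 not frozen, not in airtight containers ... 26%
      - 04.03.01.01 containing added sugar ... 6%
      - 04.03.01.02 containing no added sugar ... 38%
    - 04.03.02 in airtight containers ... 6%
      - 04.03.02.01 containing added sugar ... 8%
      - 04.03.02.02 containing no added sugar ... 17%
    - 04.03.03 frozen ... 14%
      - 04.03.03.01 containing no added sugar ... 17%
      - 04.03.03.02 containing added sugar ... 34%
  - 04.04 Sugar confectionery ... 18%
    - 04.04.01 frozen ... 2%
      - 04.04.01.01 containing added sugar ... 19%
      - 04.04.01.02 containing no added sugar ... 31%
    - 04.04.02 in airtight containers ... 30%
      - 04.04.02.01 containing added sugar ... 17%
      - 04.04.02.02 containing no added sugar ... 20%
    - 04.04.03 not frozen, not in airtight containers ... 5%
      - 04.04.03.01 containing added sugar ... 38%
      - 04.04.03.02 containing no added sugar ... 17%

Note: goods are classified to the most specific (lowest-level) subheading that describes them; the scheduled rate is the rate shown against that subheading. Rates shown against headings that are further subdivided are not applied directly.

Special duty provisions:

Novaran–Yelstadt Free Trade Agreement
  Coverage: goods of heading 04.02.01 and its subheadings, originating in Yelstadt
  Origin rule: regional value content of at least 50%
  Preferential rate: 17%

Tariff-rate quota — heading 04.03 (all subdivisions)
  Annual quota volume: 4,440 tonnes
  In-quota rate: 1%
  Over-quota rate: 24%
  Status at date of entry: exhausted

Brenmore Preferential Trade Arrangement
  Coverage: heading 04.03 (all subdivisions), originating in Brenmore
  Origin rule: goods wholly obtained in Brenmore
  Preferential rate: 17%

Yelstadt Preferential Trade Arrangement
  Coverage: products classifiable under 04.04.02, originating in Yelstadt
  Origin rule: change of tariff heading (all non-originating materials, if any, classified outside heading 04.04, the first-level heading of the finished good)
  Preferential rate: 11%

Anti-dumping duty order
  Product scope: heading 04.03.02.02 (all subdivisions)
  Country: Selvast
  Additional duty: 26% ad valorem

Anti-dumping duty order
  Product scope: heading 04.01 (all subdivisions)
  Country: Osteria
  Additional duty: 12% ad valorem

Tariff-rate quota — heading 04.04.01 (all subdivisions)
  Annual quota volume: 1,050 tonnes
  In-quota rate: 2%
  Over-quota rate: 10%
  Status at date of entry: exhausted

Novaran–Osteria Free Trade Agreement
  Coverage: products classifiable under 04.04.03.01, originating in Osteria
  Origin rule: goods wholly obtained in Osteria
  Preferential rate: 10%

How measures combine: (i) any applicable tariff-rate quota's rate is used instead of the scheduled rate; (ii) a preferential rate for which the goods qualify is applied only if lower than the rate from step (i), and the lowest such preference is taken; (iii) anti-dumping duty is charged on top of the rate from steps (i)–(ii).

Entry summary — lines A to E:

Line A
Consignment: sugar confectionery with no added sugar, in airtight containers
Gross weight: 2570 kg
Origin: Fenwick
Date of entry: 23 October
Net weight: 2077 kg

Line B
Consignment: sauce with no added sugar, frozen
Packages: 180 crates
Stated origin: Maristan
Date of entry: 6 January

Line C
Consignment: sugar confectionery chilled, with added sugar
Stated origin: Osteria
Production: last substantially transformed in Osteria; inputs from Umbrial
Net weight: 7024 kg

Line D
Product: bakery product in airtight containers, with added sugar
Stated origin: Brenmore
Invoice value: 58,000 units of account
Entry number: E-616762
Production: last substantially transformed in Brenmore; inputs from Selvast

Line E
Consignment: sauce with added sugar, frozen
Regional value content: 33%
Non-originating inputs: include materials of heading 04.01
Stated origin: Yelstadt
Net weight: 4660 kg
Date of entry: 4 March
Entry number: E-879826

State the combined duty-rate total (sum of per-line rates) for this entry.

139%

Line A: sugar confectionery → 04.04; in airtight containers → 04.04.02; with no added sugar → 04.04.02.02. Scheduled 20%. No special measure applies. → 20%.
Line B: sauce → 04.01; frozen → 04.01.02; with no added sugar → 04.01.02.02. Scheduled 21%. No special measure applies. → 21%.
Line C: sugar confectionery → 04.04; chilled → 04.04.03; with added sugar → 04.04.03.01. Scheduled 38%. Osteria agreement on 04.04.03.01: not wholly obtained. → 38%.
Line D: bakery product → 04.03; in airtight containers → 04.03.02; with added sugar → 04.03.02.01. Scheduled 8%. quota on 04.03 exhausted → over-quota 24%; Brenmore agreement on 04.03: not wholly obtained. → 24%.
Line E: sauce → 04.01; frozen → 04.01.02; with added sugar → 04.01.02.01. Scheduled 36%. Yelstadt agreement on 04.02.01: 04.01.02.01 not covered; Yelstadt agreement on 04.04.02: 04.01.02.01 not covered. → 36%.
Sum: 20% + 21% + 38% + 24% + 36% = 139%.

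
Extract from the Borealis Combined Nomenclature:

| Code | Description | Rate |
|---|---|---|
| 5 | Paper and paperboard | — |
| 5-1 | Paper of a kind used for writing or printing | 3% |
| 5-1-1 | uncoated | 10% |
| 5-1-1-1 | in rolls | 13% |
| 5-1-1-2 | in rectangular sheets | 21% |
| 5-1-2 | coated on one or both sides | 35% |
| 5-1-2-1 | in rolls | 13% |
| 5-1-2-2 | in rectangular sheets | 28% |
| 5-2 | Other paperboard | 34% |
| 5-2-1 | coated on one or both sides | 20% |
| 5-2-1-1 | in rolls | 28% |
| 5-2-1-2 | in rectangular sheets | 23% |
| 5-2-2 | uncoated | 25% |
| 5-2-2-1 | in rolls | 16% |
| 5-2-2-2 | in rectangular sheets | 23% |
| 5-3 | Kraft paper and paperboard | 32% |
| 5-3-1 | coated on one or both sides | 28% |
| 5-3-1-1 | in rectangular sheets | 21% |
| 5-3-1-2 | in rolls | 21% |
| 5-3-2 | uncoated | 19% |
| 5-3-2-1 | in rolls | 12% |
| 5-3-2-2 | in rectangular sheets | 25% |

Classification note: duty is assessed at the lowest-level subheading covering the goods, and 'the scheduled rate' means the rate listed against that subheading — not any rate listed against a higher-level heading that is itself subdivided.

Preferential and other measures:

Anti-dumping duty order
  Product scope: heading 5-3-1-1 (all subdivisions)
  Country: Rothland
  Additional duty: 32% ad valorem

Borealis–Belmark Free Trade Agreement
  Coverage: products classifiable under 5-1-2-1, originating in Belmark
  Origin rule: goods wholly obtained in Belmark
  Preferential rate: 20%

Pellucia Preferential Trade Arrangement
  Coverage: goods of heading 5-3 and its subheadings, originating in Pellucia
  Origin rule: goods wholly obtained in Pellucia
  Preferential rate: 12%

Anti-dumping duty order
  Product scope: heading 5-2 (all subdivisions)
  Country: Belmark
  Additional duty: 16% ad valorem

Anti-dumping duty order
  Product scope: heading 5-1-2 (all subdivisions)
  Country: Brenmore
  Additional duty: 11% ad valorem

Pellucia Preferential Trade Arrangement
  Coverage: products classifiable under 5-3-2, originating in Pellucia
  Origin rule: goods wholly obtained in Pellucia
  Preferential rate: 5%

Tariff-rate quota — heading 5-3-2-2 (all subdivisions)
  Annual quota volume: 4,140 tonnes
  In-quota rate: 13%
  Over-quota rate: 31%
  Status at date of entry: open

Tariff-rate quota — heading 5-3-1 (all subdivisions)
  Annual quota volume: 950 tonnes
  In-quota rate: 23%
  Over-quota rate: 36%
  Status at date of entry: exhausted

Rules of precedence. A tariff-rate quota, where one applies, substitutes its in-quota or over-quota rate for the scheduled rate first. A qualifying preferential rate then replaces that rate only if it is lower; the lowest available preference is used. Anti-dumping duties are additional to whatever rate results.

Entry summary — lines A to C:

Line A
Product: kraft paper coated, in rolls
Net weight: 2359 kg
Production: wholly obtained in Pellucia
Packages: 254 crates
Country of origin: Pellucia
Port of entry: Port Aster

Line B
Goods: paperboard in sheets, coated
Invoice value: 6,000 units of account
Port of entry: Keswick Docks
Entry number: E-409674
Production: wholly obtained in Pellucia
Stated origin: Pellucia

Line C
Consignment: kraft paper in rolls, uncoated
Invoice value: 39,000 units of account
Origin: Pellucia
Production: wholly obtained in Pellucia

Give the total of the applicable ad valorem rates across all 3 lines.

40%

Line A: kraft paper → 5-3; coated → 5-3-1; in rolls → 5-3-1-2. Scheduled 21%. quota on 5-3-1 exhausted → over-quota 36%; Pellucia agreement on 5-3: wholly obtained → 12% available; Pellucia agreement on 5-3-2: 5-3-1-2 not covered; preferential 12%. → 12%.
Line B: paperboard → 5-2; coated → 5-2-1; in sheets → 5-2-1-2. Scheduled 23%. Pellucia agreement on 5-3: 5-2-1-2 not covered; Pellucia agreement on 5-3-2: 5-2-1-2 not covered. → 23%.
Line C: kraft paper → 5-3; uncoated → 5-3-2; in rolls → 5-3-2-1. Scheduled 12%. Pellucia agreement on 5-3: wholly obtained → 12% available; Pellucia agreement on 5-3-2: wholly obtained → 5% available; preferential 5%. → 5%.
Sum: 12% + 23% + 5% = 40%.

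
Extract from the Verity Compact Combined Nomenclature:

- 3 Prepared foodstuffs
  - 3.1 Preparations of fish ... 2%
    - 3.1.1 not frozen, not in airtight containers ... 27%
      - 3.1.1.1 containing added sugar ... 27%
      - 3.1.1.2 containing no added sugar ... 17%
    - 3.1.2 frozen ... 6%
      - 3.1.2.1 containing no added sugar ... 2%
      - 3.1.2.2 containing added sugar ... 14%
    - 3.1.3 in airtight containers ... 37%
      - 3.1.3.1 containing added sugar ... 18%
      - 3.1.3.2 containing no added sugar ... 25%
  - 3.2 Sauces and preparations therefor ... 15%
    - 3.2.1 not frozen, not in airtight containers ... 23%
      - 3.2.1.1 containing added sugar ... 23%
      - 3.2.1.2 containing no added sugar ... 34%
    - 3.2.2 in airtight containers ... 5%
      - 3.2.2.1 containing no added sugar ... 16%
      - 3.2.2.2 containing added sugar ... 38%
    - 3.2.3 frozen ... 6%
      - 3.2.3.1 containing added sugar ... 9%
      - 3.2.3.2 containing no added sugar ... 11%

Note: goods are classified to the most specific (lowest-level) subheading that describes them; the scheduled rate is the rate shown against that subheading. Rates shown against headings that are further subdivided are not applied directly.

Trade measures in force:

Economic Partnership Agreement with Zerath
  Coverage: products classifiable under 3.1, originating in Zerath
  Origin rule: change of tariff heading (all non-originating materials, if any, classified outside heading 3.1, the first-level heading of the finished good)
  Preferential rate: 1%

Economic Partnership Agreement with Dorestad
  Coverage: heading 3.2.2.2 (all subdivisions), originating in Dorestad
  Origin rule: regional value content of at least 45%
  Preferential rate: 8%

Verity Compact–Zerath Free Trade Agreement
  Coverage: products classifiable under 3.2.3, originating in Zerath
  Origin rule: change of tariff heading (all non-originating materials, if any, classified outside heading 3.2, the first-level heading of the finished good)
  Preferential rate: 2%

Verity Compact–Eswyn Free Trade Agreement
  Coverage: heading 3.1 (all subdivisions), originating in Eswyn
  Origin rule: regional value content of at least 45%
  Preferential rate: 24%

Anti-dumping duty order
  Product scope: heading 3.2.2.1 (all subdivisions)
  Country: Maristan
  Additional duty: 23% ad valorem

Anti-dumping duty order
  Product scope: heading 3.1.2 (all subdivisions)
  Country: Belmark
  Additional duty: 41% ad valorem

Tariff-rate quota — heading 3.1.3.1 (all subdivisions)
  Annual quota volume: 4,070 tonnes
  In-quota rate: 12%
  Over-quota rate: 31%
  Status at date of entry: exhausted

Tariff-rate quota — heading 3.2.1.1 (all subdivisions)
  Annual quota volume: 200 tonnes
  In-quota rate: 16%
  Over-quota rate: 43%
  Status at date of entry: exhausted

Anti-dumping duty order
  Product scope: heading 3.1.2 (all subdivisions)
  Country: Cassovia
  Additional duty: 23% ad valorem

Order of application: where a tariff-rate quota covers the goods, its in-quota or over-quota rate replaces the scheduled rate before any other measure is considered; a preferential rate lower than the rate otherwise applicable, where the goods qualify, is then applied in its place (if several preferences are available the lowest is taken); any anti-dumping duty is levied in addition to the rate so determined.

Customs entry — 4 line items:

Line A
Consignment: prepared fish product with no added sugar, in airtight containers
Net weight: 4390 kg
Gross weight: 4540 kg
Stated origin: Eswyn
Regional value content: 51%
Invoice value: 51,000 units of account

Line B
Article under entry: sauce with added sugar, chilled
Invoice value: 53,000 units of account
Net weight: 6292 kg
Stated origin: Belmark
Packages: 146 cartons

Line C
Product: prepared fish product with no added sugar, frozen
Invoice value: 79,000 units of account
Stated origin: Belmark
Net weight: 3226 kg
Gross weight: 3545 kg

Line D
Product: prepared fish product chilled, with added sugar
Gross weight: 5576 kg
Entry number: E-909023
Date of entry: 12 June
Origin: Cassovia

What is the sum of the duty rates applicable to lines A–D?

Line A: prepared fish product → 3.1; in airtight containers → 3.1.3; with no added sugar → 3.1.3.2. Scheduled 25%. Eswyn agreement on 3.1: RVC ≥ 45% → 24% available; preferential 24%. → 24%.
Line B: sauce → 3.2; chilled → 3.2.1; with added sugar → 3.2.1.1. Scheduled 23%. quota on 3.2.1.1 exhausted → over-quota 43%. → 43%.
Line C: prepared fish product → 3.1; frozen → 3.1.2; with no added sugar → 3.1.2.1. Scheduled 2%. anti-dumping (Belmark, 3.1.2): +41%; total 2% + 41% = 43%. → 43%.
Line D: prepared fish product → 3.1; chilled → 3.1.1; with added sugar → 3.1.1.1. Scheduled 27%. No special measure applies. → 27%.
Sum: 24% + 43% + 43% + 27% = 137%.

137%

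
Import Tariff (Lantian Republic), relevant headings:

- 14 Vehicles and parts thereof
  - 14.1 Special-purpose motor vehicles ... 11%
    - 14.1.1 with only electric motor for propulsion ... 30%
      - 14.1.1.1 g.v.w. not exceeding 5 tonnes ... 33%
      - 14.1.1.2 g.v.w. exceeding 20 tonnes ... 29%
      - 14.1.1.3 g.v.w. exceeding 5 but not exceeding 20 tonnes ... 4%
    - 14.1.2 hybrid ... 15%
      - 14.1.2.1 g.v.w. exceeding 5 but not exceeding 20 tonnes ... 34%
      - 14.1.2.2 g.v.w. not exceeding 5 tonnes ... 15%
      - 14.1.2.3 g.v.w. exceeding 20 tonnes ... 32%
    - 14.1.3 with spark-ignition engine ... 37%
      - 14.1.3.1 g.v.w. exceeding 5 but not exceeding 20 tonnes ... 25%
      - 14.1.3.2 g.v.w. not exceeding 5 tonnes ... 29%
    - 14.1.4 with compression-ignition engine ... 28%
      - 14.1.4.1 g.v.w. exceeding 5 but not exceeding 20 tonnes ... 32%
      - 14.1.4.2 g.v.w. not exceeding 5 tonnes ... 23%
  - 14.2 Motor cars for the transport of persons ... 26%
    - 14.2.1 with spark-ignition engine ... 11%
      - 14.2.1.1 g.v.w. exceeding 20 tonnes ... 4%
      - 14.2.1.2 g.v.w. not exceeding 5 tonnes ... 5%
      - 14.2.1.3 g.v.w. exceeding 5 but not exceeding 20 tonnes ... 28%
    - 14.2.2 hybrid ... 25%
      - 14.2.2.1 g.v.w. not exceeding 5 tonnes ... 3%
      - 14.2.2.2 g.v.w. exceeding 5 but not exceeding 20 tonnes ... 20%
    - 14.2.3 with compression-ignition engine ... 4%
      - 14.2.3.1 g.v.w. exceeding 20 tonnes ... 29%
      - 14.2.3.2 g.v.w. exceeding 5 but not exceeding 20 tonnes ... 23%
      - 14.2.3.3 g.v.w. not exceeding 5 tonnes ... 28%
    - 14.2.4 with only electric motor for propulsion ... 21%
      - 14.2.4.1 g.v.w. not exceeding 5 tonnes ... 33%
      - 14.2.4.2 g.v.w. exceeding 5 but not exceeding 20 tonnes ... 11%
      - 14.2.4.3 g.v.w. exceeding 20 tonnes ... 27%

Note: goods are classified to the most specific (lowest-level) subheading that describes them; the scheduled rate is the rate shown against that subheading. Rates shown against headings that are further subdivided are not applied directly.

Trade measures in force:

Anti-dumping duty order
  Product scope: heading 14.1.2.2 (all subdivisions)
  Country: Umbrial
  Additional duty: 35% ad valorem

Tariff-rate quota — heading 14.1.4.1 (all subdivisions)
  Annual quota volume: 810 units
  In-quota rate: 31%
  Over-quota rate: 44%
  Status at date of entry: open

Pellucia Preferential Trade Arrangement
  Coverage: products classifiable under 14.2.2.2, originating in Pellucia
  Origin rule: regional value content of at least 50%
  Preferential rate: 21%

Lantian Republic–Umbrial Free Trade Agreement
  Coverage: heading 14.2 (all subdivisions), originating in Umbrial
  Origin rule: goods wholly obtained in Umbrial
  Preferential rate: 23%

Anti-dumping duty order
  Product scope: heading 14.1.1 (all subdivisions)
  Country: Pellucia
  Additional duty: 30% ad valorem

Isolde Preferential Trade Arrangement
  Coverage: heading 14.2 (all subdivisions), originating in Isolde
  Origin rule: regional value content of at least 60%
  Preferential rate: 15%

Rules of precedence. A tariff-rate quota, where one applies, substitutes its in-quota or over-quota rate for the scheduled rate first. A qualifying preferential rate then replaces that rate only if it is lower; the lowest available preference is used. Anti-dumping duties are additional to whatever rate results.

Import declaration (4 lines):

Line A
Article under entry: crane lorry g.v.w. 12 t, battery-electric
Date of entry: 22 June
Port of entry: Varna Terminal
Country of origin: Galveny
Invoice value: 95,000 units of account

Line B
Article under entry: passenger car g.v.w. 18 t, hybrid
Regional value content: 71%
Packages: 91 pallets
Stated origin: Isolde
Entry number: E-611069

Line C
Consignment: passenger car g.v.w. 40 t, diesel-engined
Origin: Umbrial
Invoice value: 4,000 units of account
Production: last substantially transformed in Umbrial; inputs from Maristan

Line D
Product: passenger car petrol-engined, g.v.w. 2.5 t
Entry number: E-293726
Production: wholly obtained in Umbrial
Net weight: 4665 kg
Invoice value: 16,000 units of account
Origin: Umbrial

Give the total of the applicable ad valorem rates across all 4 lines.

Line A: crane lorry → 14.1; battery-electric → 14.1.1; g.v.w. 12 t → 14.1.1.3. Scheduled 4%. No special measure applies. → 4%.
Line B: passenger car → 14.2; hybrid → 14.2.2; g.v.w. 18 t → 14.2.2.2. Scheduled 20%. Isolde agreement on 14.2: RVC ≥ 60% → 15% available; preferential 15%. → 15%.
Line C: passenger car → 14.2; diesel-engined → 14.2.3; g.v.w. 40 t → 14.2.3.1. Scheduled 29%. Umbrial agreement on 14.2: not wholly obtained. → 29%.
Line D: passenger car → 14.2; petrol-engined → 14.2.1; g.v.w. 2.5 t → 14.2.1.2. Scheduled 5%. Umbrial agreement on 14.2: wholly obtained → 23% available; preference 23% not lower than 5% → no reduction. → 5%.
Sum: 4% + 15% + 29% + 5% = 53%.

53%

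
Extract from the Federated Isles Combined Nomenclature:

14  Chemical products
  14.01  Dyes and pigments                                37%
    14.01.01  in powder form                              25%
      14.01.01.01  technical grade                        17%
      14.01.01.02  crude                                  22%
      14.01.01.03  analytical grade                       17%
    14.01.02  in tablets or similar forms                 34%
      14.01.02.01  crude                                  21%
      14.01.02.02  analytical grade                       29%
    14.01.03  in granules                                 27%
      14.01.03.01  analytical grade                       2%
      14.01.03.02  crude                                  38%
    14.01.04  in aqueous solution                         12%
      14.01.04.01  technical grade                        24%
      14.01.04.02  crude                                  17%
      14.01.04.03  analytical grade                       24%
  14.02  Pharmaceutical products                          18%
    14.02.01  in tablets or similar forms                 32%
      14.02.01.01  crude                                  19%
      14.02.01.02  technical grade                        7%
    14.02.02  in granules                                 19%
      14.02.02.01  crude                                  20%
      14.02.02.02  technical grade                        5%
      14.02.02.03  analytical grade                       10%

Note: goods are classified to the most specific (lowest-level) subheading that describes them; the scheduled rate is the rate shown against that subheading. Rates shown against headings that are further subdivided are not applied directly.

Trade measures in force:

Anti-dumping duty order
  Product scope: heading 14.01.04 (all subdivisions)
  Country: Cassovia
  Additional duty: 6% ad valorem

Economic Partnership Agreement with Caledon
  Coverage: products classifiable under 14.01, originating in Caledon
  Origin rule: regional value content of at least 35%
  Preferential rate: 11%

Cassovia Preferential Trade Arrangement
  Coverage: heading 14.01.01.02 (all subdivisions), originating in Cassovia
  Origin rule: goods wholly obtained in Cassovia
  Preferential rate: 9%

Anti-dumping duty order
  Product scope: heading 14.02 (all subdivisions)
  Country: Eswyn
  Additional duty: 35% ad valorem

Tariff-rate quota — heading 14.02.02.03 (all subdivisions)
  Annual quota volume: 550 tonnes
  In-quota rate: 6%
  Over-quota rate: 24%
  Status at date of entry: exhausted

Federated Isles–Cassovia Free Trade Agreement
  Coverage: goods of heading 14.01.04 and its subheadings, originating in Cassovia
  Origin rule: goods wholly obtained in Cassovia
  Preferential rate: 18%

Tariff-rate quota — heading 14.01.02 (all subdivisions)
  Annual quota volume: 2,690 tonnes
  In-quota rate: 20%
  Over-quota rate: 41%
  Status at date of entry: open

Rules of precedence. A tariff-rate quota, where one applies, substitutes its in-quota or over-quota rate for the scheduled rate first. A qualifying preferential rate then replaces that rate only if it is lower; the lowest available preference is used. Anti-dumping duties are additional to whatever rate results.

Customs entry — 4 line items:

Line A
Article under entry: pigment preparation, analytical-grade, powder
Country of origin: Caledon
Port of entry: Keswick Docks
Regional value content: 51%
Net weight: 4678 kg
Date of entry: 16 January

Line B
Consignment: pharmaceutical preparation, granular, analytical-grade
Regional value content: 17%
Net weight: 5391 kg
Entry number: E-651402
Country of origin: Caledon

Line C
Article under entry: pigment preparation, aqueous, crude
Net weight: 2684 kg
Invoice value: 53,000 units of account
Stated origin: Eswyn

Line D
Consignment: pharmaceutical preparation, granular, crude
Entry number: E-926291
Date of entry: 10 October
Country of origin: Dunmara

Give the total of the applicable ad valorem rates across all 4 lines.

Line A: pigment → 14.01; powder → 14.01.01; analytical-grade → 14.01.01.03. Scheduled 17%. Caledon agreement on 14.01: RVC ≥ 35% → 11% available; preferential 11%. → 11%.
Line B: pharmaceutical → 14.02; granular → 14.02.02; analytical-grade → 14.02.02.03. Scheduled 10%. quota on 14.02.02.03 exhausted → over-quota 24%; Caledon agreement on 14.01: 14.02.02.03 not covered. → 24%.
Line C: pigment → 14.01; aqueous → 14.01.04; crude → 14.01.04.02. Scheduled 17%. No special measure applies. → 17%.
Line D: pharmaceutical → 14.02; granular → 14.02.02; crude → 14.02.02.01. Scheduled 20%. No special measure applies. → 20%.
Sum: 11% + 24% + 17% + 20% = 72%.

72%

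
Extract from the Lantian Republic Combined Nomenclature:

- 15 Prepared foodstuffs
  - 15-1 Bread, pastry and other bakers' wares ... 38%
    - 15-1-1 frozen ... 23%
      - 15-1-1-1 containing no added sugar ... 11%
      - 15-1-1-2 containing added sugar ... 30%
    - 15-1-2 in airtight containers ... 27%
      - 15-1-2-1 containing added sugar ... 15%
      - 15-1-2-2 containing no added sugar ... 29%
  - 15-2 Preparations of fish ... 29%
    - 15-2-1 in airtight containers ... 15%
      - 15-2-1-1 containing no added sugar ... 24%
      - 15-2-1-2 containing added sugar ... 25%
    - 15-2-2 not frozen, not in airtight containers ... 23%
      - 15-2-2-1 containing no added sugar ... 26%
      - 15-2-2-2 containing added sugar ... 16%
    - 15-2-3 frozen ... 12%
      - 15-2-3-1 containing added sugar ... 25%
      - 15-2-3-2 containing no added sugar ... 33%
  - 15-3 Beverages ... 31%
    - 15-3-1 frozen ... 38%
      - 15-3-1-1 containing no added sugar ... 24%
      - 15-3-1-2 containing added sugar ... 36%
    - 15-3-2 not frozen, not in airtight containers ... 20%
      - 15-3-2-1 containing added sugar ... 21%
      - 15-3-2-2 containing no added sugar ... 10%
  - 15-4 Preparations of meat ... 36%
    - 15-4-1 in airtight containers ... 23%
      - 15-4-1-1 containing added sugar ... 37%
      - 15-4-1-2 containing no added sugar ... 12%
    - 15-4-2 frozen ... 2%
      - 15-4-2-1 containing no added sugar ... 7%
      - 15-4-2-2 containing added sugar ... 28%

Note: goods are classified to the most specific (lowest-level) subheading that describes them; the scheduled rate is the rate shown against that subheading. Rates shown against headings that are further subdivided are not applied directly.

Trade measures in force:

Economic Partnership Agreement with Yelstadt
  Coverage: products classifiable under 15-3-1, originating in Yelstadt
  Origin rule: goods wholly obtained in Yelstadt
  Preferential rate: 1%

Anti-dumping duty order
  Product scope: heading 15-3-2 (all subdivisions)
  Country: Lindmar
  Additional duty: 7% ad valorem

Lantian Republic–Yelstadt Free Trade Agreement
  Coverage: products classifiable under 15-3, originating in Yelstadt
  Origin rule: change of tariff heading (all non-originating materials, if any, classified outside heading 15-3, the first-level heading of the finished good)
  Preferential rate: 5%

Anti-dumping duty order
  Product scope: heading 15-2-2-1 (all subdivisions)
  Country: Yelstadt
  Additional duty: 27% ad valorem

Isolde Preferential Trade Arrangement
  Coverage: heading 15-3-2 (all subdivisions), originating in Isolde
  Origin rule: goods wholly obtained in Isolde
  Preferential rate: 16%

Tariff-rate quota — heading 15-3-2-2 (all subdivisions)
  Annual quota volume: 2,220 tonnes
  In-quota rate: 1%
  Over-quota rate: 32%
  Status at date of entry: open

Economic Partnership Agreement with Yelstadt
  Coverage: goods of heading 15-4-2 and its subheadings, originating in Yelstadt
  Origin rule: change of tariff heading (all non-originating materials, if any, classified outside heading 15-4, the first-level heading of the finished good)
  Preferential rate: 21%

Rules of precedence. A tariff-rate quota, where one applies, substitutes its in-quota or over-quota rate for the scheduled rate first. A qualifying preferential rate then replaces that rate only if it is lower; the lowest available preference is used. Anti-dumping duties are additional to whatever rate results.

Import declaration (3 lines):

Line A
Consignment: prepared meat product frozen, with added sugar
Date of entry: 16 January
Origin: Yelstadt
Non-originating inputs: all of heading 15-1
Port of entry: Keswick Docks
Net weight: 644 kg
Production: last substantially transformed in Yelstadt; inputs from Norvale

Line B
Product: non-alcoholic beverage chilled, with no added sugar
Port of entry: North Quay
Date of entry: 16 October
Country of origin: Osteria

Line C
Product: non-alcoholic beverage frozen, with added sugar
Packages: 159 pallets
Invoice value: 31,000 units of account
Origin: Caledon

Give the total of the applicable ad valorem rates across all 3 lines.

Line A: prepared meat product → 15-4; frozen → 15-4-2; with added sugar → 15-4-2-2. Scheduled 28%. Yelstadt agreement on 15-3-1: 15-4-2-2 not covered; Yelstadt agreement on 15-3: 15-4-2-2 not covered; Yelstadt agreement on 15-4-2: CTH met → 21% available; preferential 21%. → 21%.
Line B: non-alcoholic beverage → 15-3; chilled → 15-3-2; with no added sugar → 15-3-2-2. Scheduled 10%. quota on 15-3-2-2 open → in-quota 1%. → 1%.
Line C: non-alcoholic beverage → 15-3; frozen → 15-3-1; with added sugar → 15-3-1-2. Scheduled 36%. No special measure applies. → 36%.
Sum: 21% + 1% + 36% = 58%.

58%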